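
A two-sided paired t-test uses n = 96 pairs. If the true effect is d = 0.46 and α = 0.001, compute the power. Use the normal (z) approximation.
Power ≈ 0.89

Power calculation (paired t-test, normal approximation):
z_β = d · √n - z_{α/2}
z_β = 0.46 · √96 - 3.291
z_β = 0.46 · 9.798 - 3.291
z_β = 1.217

Power = Φ(z_β) = Φ(1.217) ≈ 0.888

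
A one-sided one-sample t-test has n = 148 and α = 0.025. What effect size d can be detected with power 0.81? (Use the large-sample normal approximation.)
d ≈ 0.23

Minimum detectable effect (one-sample t-test, normal approximation):
d = (z_α + z_β) / √n
d = (1.960 + 0.878) / √148
d = 2.838 / 12.166
d ≈ 0.23

By Cohen's convention (0.2 small / 0.5 medium / 0.8 large): small effect.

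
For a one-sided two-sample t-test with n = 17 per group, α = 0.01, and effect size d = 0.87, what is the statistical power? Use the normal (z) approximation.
Power ≈ 0.58

Power calculation (two-sample t-test, normal approximation):
z_β = d · √(n/2) - z_α
z_β = 0.87 · √(17/2) - 2.326
z_β = 0.87 · 2.915 - 2.326
z_β = 0.210

Power = Φ(z_β) = Φ(0.210) ≈ 0.583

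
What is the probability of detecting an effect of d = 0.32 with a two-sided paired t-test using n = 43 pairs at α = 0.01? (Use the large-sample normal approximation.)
Power ≈ 0.32

Power calculation (paired t-test, normal approximation):
z_β = d · √n - z_{α/2}
z_β = 0.32 · √43 - 2.576
z_β = 0.32 · 6.557 - 2.576
z_β = -0.477

Power = Φ(z_β) = Φ(-0.477) ≈ 0.317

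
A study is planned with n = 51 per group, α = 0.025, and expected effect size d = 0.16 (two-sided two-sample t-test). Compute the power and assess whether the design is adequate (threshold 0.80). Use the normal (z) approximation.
Power ≈ 0.08; the study is underpowered (power < 0.80)

Power calculation (two-sample t-test, normal approximation):
z_β = d · √(n/2) - z_{α/2}
z_β = 0.16 · √(51/2) - 2.241
z_β = 0.16 · 5.050 - 2.241
z_β = -1.433

Power = Φ(z_β) = Φ(-1.433) ≈ 0.076

Effect size d = 0.16 is very small by Cohen's convention (0.2/0.5/0.8).

Threshold: power ≥ 0.80 is conventionally adequate.
Power ≈ 0.08 → the study is underpowered (power < 0.80).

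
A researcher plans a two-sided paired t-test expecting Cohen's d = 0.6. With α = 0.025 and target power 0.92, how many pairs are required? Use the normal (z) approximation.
n = 37 pairs

Sample size formula (paired t-test, normal approximation):
n = ((z_{α/2} + z_β) / d)²

z_{α/2} = 2.241 (for α = 0.025, two-sided)
z_β = 1.405 (for power = 0.92)
d = 0.6

n = ((2.241 + 1.405) / 0.6)²
n = (6.077)²
n ≈ 36.93
Round up to the next whole number: n = 37 pairs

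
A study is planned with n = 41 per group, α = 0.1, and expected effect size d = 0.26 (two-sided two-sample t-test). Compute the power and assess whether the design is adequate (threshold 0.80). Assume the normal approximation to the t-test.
Power ≈ 0.32; the study is underpowered (power < 0.80)

Power calculation (two-sample t-test, normal approximation):
z_β = d · √(n/2) - z_{α/2}
z_β = 0.26 · √(41/2) - 1.645
z_β = 0.26 · 4.528 - 1.645
z_β = -0.468

Power = Φ(z_β) = Φ(-0.468) ≈ 0.320

Effect size d = 0.26 is small by Cohen's convention (0.2/0.5/0.8).

Threshold: power ≥ 0.80 is conventionally adequate.
Power ≈ 0.32 → the study is underpowered (power < 0.80).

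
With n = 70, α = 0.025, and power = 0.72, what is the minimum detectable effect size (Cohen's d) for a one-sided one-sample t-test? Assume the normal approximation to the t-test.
d ≈ 0.30

Minimum detectable effect (one-sample t-test, normal approximation):
d = (z_α + z_β) / √n
d = (1.960 + 0.583) / √70
d = 2.543 / 8.367
d ≈ 0.30

By Cohen's convention (0.2 small / 0.5 medium / 0.8 large): small effect.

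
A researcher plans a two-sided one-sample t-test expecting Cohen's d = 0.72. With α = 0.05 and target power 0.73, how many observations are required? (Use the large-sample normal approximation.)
n = 13

Sample size formula (one-sample t-test, normal approximation):
n = ((z_{α/2} + z_β) / d)²

z_{α/2} = 1.960 (for α = 0.05, two-sided)
z_β = 0.613 (for power = 0.73)
d = 0.72

n = ((1.960 + 0.613) / 0.72)²
n = (3.574)²
n ≈ 12.77
Round up to the next whole number: n = 13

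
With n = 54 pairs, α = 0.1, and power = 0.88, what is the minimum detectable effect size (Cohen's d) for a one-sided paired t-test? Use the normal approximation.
d ≈ 0.33

Minimum detectable effect (paired t-test, normal approximation):
d = (z_α + z_β) / √n
d = (1.282 + 1.175) / √54
d = 2.457 / 7.348
d ≈ 0.33

By Cohen's convention (0.2 small / 0.5 medium / 0.8 large): small effect.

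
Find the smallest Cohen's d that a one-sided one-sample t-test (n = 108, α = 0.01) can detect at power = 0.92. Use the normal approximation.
d ≈ 0.36

Minimum detectable effect (one-sample t-test, normal approximation):
d = (z_α + z_β) / √n
d = (2.326 + 1.405) / √108
d = 3.731 / 10.392
d ≈ 0.36

By Cohen's convention (0.2 small / 0.5 medium / 0.8 large): small effect.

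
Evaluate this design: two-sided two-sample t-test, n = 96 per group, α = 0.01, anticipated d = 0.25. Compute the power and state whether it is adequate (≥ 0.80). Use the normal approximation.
Power ≈ 0.20; the study is underpowered (power < 0.80)

Power calculation (two-sample t-test, normal approximation):
z_β = d · √(n/2) - z_{α/2}
z_β = 0.25 · √(96/2) - 2.576
z_β = 0.25 · 6.928 - 2.576
z_β = -0.844

Power = Φ(z_β) = Φ(-0.844) ≈ 0.199

Effect size d = 0.25 is small by Cohen's convention (0.2/0.5/0.8).

Threshold: power ≥ 0.80 is conventionally adequate.
Power ≈ 0.20 → the study is underpowered (power < 0.80).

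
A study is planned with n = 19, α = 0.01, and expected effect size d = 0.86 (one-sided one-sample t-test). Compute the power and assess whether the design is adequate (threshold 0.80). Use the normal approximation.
Power ≈ 0.92; the study is adequately powered (power ≥ 0.80)

Power calculation (one-sample t-test, normal approximation):
z_β = d · √n - z_α
z_β = 0.86 · √19 - 2.326
z_β = 0.86 · 4.359 - 2.326
z_β = 1.422

Power = Φ(z_β) = Φ(1.422) ≈ 0.923

Effect size d = 0.86 is large by Cohen's convention (0.2/0.5/0.8).

Threshold: power ≥ 0.80 is conventionally adequate.
Power ≈ 0.92 → the study is adequately powered (power ≥ 0.80).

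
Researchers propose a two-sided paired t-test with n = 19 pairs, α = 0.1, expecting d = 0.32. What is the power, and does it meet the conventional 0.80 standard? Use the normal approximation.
Power ≈ 0.40; the study is underpowered (power < 0.80)

Power calculation (paired t-test, normal approximation):
z_β = d · √n - z_{α/2}
z_β = 0.32 · √19 - 1.645
z_β = 0.32 · 4.359 - 1.645
z_β = -0.250

Power = Φ(z_β) = Φ(-0.250) ≈ 0.401

Effect size d = 0.32 is small by Cohen's convention (0.2/0.5/0.8).

Threshold: power ≥ 0.80 is conventionally adequate.
Power ≈ 0.40 → the study is underpowered (power < 0.80).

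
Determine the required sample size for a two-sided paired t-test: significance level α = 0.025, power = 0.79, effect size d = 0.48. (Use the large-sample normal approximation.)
n = 41 pairs

Sample size formula (paired t-test, normal approximation):
n = ((z_{α/2} + z_β) / d)²

z_{α/2} = 2.241 (for α = 0.025, two-sided)
z_β = 0.806 (for power = 0.79)
d = 0.48

n = ((2.241 + 0.806) / 0.48)²
n = (6.348)²
n ≈ 40.30
Round up to the next whole number: n = 41 pairs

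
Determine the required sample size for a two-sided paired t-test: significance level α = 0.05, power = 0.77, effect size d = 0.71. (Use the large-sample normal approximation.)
n = 15 pairs

Sample size formula (paired t-test, normal approximation):
n = ((z_{α/2} + z_β) / d)²

z_{α/2} = 1.960 (for α = 0.05, two-sided)
z_β = 0.739 (for power = 0.77)
d = 0.71

n = ((1.960 + 0.739) / 0.71)²
n = (3.801)²
n ≈ 14.45
Round up to the next whole number: n = 15 pairs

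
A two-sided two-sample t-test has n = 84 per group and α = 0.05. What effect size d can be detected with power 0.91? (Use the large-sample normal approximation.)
d ≈ 0.51

Minimum detectable effect (two-sample t-test, normal approximation):
d = (z_{α/2} + z_β) / √(n/2)
d = (1.960 + 1.341) / √(84/2)
d = 3.301 / 6.481
d ≈ 0.51

By Cohen's convention (0.2 small / 0.5 medium / 0.8 large): medium effect.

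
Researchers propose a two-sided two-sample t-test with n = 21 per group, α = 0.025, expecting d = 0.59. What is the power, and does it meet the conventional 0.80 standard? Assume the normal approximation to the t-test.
Power ≈ 0.37; the study is underpowered (power < 0.80)

Power calculation (two-sample t-test, normal approximation):
z_β = d · √(n/2) - z_{α/2}
z_β = 0.59 · √(21/2) - 2.241
z_β = 0.59 · 3.240 - 2.241
z_β = -0.330

Power = Φ(z_β) = Φ(-0.330) ≈ 0.371

Effect size d = 0.59 is medium by Cohen's convention (0.2/0.5/0.8).

Threshold: power ≥ 0.80 is conventionally adequate.
Power ≈ 0.37 → the study is underpowered (power < 0.80).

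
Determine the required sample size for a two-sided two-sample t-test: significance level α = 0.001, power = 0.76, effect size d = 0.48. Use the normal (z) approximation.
n = 139 per group

Sample size formula (two-sample t-test, normal approximation):
n = 2 · ((z_{α/2} + z_β) / d)²

z_{α/2} = 3.291 (for α = 0.001, two-sided)
z_β = 0.706 (for power = 0.76)
d = 0.48

n = 2 · ((3.291 + 0.706) / 0.48)²
n = 2 · (8.327)²
n ≈ 138.68
Round up to the next whole number: n = 139 per group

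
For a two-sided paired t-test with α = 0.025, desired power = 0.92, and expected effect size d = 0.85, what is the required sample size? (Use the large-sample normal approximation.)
n = 19 pairs

Sample size formula (paired t-test, normal approximation):
n = ((z_{α/2} + z_β) / d)²

z_{α/2} = 2.241 (for α = 0.025, two-sided)
z_β = 1.405 (for power = 0.92)
d = 0.85

n = ((2.241 + 1.405) / 0.85)²
n = (4.289)²
n ≈ 18.40
Round up to the next whole number: n = 19 pairs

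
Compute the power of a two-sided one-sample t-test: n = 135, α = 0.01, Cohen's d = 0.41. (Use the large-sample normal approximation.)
Power ≈ 0.99

Power calculation (one-sample t-test, normal approximation):
z_β = d · √n - z_{α/2}
z_β = 0.41 · √135 - 2.576
z_β = 0.41 · 11.619 - 2.576
z_β = 2.188

Power = Φ(z_β) = Φ(2.188) ≈ 0.986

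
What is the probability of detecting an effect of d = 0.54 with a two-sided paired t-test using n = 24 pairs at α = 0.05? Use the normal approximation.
Power ≈ 0.75

Power calculation (paired t-test, normal approximation):
z_β = d · √n - z_{α/2}
z_β = 0.54 · √24 - 1.960
z_β = 0.54 · 4.899 - 1.960
z_β = 0.685

Power = Φ(z_β) = Φ(0.685) ≈ 0.753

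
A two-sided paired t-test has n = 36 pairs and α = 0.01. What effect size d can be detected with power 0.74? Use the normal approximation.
d ≈ 0.54

Minimum detectable effect (paired t-test, normal approximation):
d = (z_{α/2} + z_β) / √n
d = (2.576 + 0.643) / √36
d = 3.219 / 6.000
d ≈ 0.54

By Cohen's convention (0.2 small / 0.5 medium / 0.8 large): medium effect.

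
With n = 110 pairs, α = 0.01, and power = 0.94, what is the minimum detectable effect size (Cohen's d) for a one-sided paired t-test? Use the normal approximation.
d ≈ 0.37

Minimum detectable effect (paired t-test, normal approximation):
d = (z_α + z_β) / √n
d = (2.326 + 1.555) / √110
d = 3.881 / 10.488
d ≈ 0.37

By Cohen's convention (0.2 small / 0.5 medium / 0.8 large): small effect.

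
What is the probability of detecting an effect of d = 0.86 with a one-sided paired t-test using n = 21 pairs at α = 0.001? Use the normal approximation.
Power ≈ 0.80

Power calculation (paired t-test, normal approximation):
z_β = d · √n - z_α
z_β = 0.86 · √21 - 3.090
z_β = 0.86 · 4.583 - 3.090
z_β = 0.851

Power = Φ(z_β) = Φ(0.851) ≈ 0.803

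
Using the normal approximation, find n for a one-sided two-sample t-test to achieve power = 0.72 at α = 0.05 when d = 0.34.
n = 86 per group

Sample size formula (two-sample t-test, normal approximation):
n = 2 · ((z_α + z_β) / d)²

z_α = 1.645 (for α = 0.05, one-sided)
z_β = 0.583 (for power = 0.72)
d = 0.34

n = 2 · ((1.645 + 0.583) / 0.34)²
n = 2 · (6.553)²
n ≈ 85.88
Round up to the next whole number: n = 86 per group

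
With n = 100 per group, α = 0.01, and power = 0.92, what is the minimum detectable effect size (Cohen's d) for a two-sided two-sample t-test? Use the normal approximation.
d ≈ 0.56

Minimum detectable effect (two-sample t-test, normal approximation):
d = (z_{α/2} + z_β) / √(n/2)
d = (2.576 + 1.405) / √(100/2)
d = 3.981 / 7.071
d ≈ 0.56

By Cohen's convention (0.2 small / 0.5 medium / 0.8 large): medium effect.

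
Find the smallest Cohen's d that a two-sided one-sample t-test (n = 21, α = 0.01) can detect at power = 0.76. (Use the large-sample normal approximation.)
d ≈ 0.72

Minimum detectable effect (one-sample t-test, normal approximation):
d = (z_{α/2} + z_β) / √n
d = (2.576 + 0.706) / √21
d = 3.282 / 4.583
d ≈ 0.72

By Cohen's convention (0.2 small / 0.5 medium / 0.8 large): medium effect.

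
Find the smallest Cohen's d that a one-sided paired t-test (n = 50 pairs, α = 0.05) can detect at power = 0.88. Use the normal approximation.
d ≈ 0.40

Minimum detectable effect (paired t-test, normal approximation):
d = (z_α + z_β) / √n
d = (1.645 + 1.175) / √50
d = 2.820 / 7.071
d ≈ 0.40

By Cohen's convention (0.2 small / 0.5 medium / 0.8 large): small effect.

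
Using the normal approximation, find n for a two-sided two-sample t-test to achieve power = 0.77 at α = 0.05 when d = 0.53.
n = 52 per group

Sample size formula (two-sample t-test, normal approximation):
n = 2 · ((z_{α/2} + z_β) / d)²

z_{α/2} = 1.960 (for α = 0.05, two-sided)
z_β = 0.739 (for power = 0.77)
d = 0.53

n = 2 · ((1.960 + 0.739) / 0.53)²
n = 2 · (5.092)²
n ≈ 51.86
Round up to the next whole number: n = 52 per group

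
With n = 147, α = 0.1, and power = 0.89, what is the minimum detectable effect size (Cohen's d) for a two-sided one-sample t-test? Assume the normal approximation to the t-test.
d ≈ 0.24

Minimum detectable effect (one-sample t-test, normal approximation):
d = (z_{α/2} + z_β) / √n
d = (1.645 + 1.227) / √147
d = 2.871 / 12.124
d ≈ 0.24

By Cohen's convention (0.2 small / 0.5 medium / 0.8 large): small effect.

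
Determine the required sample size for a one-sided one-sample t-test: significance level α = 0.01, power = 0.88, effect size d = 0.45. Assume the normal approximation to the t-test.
n = 61

Sample size formula (one-sample t-test, normal approximation):
n = ((z_α + z_β) / d)²

z_α = 2.326 (for α = 0.01, one-sided)
z_β = 1.175 (for power = 0.88)
d = 0.45

n = ((2.326 + 1.175) / 0.45)²
n = (7.780)²
n ≈ 60.53
Round up to the next whole number: n = 61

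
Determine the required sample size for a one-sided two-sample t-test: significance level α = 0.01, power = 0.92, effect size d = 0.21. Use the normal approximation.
n = 632 per group

Sample size formula (two-sample t-test, normal approximation):
n = 2 · ((z_α + z_β) / d)²

z_α = 2.326 (for α = 0.01, one-sided)
z_β = 1.405 (for power = 0.92)
d = 0.21

n = 2 · ((2.326 + 1.405) / 0.21)²
n = 2 · (17.767)²
n ≈ 631.33
Round up to the next whole number: n = 632 per group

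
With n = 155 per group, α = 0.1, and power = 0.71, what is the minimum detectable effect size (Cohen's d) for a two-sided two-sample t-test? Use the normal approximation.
d ≈ 0.25

Minimum detectable effect (two-sample t-test, normal approximation):
d = (z_{α/2} + z_β) / √(n/2)
d = (1.645 + 0.553) / √(155/2)
d = 2.198 / 8.803
d ≈ 0.25

By Cohen's convention (0.2 small / 0.5 medium / 0.8 large): small effect.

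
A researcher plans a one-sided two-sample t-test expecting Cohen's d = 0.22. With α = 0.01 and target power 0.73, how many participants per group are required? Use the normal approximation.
n = 357 per group

Sample size formula (two-sample t-test, normal approximation):
n = 2 · ((z_α + z_β) / d)²

z_α = 2.326 (for α = 0.01, one-sided)
z_β = 0.613 (for power = 0.73)
d = 0.22

n = 2 · ((2.326 + 0.613) / 0.22)²
n = 2 · (13.359)²
n ≈ 356.93
Round up to the next whole number: n = 357 per group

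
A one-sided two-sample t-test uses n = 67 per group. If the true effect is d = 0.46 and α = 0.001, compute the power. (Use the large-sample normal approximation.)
Power ≈ 0.33

Power calculation (two-sample t-test, normal approximation):
z_β = d · √(n/2) - z_α
z_β = 0.46 · √(67/2) - 3.090
z_β = 0.46 · 5.788 - 3.090
z_β = -0.428

Power = Φ(z_β) = Φ(-0.428) ≈ 0.334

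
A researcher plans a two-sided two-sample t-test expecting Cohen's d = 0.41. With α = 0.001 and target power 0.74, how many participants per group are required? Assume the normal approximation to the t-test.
n = 185 per group

Sample size formula (two-sample t-test, normal approximation):
n = 2 · ((z_{α/2} + z_β) / d)²

z_{α/2} = 3.291 (for α = 0.001, two-sided)
z_β = 0.643 (for power = 0.74)
d = 0.41

n = 2 · ((3.291 + 0.643) / 0.41)²
n = 2 · (9.595)²
n ≈ 184.13
Round up to the next whole number: n = 185 per group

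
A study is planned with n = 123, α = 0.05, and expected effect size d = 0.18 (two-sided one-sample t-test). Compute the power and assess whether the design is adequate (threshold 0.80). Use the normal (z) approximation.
Power ≈ 0.51; the study is underpowered (power < 0.80)

Power calculation (one-sample t-test, normal approximation):
z_β = d · √n - z_{α/2}
z_β = 0.18 · √123 - 1.960
z_β = 0.18 · 11.091 - 1.960
z_β = 0.036

Power = Φ(z_β) = Φ(0.036) ≈ 0.514

Effect size d = 0.18 is very small by Cohen's convention (0.2/0.5/0.8).

Threshold: power ≥ 0.80 is conventionally adequate.
Power ≈ 0.51 → the study is underpowered (power < 0.80).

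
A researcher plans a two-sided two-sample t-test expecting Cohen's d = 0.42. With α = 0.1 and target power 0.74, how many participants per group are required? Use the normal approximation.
n = 60 per group

Sample size formula (two-sample t-test, normal approximation):
n = 2 · ((z_{α/2} + z_β) / d)²

z_{α/2} = 1.645 (for α = 0.1, two-sided)
z_β = 0.643 (for power = 0.74)
d = 0.42

n = 2 · ((1.645 + 0.643) / 0.42)²
n = 2 · (5.448)²
n ≈ 59.36
Round up to the next whole number: n = 60 per group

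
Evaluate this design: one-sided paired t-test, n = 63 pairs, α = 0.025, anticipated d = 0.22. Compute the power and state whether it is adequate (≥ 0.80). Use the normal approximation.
Power ≈ 0.42; the study is underpowered (power < 0.80)

Power calculation (paired t-test, normal approximation):
z_β = d · √n - z_α
z_β = 0.22 · √63 - 1.960
z_β = 0.22 · 7.937 - 1.960
z_β = -0.214

Power = Φ(z_β) = Φ(-0.214) ≈ 0.415

Effect size d = 0.22 is small by Cohen's convention (0.2/0.5/0.8).

Threshold: power ≥ 0.80 is conventionally adequate.
Power ≈ 0.42 → the study is underpowered (power < 0.80).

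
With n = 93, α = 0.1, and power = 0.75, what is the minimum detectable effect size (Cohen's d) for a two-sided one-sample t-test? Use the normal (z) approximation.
d ≈ 0.24

Minimum detectable effect (one-sample t-test, normal approximation):
d = (z_{α/2} + z_β) / √n
d = (1.645 + 0.674) / √93
d = 2.319 / 9.644
d ≈ 0.24

By Cohen's convention (0.2 small / 0.5 medium / 0.8 large): small effect.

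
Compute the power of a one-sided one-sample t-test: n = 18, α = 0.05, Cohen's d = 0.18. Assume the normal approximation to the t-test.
Power ≈ 0.19

Power calculation (one-sample t-test, normal approximation):
z_β = d · √n - z_α
z_β = 0.18 · √18 - 1.645
z_β = 0.18 · 4.243 - 1.645
z_β = -0.881

Power = Φ(z_β) = Φ(-0.881) ≈ 0.189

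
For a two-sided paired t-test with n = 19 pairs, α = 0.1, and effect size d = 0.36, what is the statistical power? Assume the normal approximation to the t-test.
Power ≈ 0.47

Power calculation (paired t-test, normal approximation):
z_β = d · √n - z_{α/2}
z_β = 0.36 · √19 - 1.645
z_β = 0.36 · 4.359 - 1.645
z_β = -0.076

Power = Φ(z_β) = Φ(-0.076) ≈ 0.470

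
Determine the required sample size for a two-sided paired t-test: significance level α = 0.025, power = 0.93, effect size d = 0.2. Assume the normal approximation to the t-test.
n = 346 pairs

Sample size formula (paired t-test, normal approximation):
n = ((z_{α/2} + z_β) / d)²

z_{α/2} = 2.241 (for α = 0.025, two-sided)
z_β = 1.476 (for power = 0.93)
d = 0.2

n = ((2.241 + 1.476) / 0.2)²
n = (18.585)²
n ≈ 345.40
Round up to the next whole number: n = 346 pairs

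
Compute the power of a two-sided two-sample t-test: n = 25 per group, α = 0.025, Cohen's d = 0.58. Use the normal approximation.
Power ≈ 0.42

Power calculation (two-sample t-test, normal approximation):
z_β = d · √(n/2) - z_{α/2}
z_β = 0.58 · √(25/2) - 2.241
z_β = 0.58 · 3.536 - 2.241
z_β = -0.191

Power = Φ(z_β) = Φ(-0.191) ≈ 0.424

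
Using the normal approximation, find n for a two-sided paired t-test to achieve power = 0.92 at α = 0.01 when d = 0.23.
n = 300 pairs

Sample size formula (paired t-test, normal approximation):
n = ((z_{α/2} + z_β) / d)²

z_{α/2} = 2.576 (for α = 0.01, two-sided)
z_β = 1.405 (for power = 0.92)
d = 0.23

n = ((2.576 + 1.405) / 0.23)²
n = (17.309)²
n ≈ 299.60
Round up to the next whole number: n = 300 pairs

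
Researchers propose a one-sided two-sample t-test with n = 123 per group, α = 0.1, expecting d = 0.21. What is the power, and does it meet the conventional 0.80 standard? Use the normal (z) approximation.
Power ≈ 0.64; the study is underpowered (power < 0.80)

Power calculation (two-sample t-test, normal approximation):
z_β = d · √(n/2) - z_α
z_β = 0.21 · √(123/2) - 1.282
z_β = 0.21 · 7.842 - 1.282
z_β = 0.365

Power = Φ(z_β) = Φ(0.365) ≈ 0.643

Effect size d = 0.21 is small by Cohen's convention (0.2/0.5/0.8).

Threshold: power ≥ 0.80 is conventionally adequate.
Power ≈ 0.64 → the study is underpowered (power < 0.80).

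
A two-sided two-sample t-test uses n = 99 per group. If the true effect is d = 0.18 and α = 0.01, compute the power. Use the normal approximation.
Power ≈ 0.10

Power calculation (two-sample t-test, normal approximation):
z_β = d · √(n/2) - z_{α/2}
z_β = 0.18 · √(99/2) - 2.576
z_β = 0.18 · 7.036 - 2.576
z_β = -1.309

Power = Φ(z_β) = Φ(-1.309) ≈ 0.095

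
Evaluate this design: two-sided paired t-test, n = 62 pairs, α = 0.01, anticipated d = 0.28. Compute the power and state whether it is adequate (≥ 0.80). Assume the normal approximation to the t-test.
Power ≈ 0.36; the study is underpowered (power < 0.80)

Power calculation (paired t-test, normal approximation):
z_β = d · √n - z_{α/2}
z_β = 0.28 · √62 - 2.576
z_β = 0.28 · 7.874 - 2.576
z_β = -0.371

Power = Φ(z_β) = Φ(-0.371) ≈ 0.355

Effect size d = 0.28 is small by Cohen's convention (0.2/0.5/0.8).

Threshold: power ≥ 0.80 is conventionally adequate.
Power ≈ 0.36 → the study is underpowered (power < 0.80).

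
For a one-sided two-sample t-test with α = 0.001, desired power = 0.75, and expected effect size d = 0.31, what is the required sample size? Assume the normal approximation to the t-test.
n = 295 per group

Sample size formula (two-sample t-test, normal approximation):
n = 2 · ((z_α + z_β) / d)²

z_α = 3.090 (for α = 0.001, one-sided)
z_β = 0.674 (for power = 0.75)
d = 0.31

n = 2 · ((3.090 + 0.674) / 0.31)²
n = 2 · (12.142)²
n ≈ 294.86
Round up to the next whole number: n = 295 per group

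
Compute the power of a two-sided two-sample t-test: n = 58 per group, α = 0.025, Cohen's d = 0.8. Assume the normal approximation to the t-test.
Power ≈ 0.98

Power calculation (two-sample t-test, normal approximation):
z_β = d · √(n/2) - z_{α/2}
z_β = 0.8 · √(58/2) - 2.241
z_β = 0.8 · 5.385 - 2.241
z_β = 2.067

Power = Φ(z_β) = Φ(2.067) ≈ 0.981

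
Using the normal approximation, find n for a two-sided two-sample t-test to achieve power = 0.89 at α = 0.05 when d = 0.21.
n = 461 per group

Sample size formula (two-sample t-test, normal approximation):
n = 2 · ((z_{α/2} + z_β) / d)²

z_{α/2} = 1.960 (for α = 0.05, two-sided)
z_β = 1.227 (for power = 0.89)
d = 0.21

n = 2 · ((1.960 + 1.227) / 0.21)²
n = 2 · (15.176)²
n ≈ 460.62
Round up to the next whole number: n = 461 per group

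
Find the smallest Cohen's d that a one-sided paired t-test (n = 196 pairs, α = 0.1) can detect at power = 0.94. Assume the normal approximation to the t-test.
d ≈ 0.20

Minimum detectable effect (paired t-test, normal approximation):
d = (z_α + z_β) / √n
d = (1.282 + 1.555) / √196
d = 2.836 / 14.000
d ≈ 0.20

By Cohen's convention (0.2 small / 0.5 medium / 0.8 large): small effect.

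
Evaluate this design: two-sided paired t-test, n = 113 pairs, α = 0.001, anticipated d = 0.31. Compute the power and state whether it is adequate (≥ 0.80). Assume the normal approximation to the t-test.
Power ≈ 0.50; the study is underpowered (power < 0.80)

Power calculation (paired t-test, normal approximation):
z_β = d · √n - z_{α/2}
z_β = 0.31 · √113 - 3.291
z_β = 0.31 · 10.630 - 3.291
z_β = 0.005

Power = Φ(z_β) = Φ(0.005) ≈ 0.502

Effect size d = 0.31 is small by Cohen's convention (0.2/0.5/0.8).

Threshold: power ≥ 0.80 is conventionally adequate.
Power ≈ 0.50 → the study is underpowered (power < 0.80).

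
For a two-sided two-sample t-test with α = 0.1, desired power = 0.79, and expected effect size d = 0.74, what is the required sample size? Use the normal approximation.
n = 22 per group

Sample size formula (two-sample t-test, normal approximation):
n = 2 · ((z_{α/2} + z_β) / d)²

z_{α/2} = 1.645 (for α = 0.1, two-sided)
z_β = 0.806 (for power = 0.79)
d = 0.74

n = 2 · ((1.645 + 0.806) / 0.74)²
n = 2 · (3.312)²
n ≈ 21.94
Round up to the next whole number: n = 22 per group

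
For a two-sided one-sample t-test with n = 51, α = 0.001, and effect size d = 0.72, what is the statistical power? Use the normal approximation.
Power ≈ 0.97

Power calculation (one-sample t-test, normal approximation):
z_β = d · √n - z_{α/2}
z_β = 0.72 · √51 - 3.291
z_β = 0.72 · 7.141 - 3.291
z_β = 1.851

Power = Φ(z_β) = Φ(1.851) ≈ 0.968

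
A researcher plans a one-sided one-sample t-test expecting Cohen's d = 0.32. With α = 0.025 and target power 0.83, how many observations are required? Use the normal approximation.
n = 83

Sample size formula (one-sample t-test, normal approximation):
n = ((z_α + z_β) / d)²

z_α = 1.960 (for α = 0.025, one-sided)
z_β = 0.954 (for power = 0.83)
d = 0.32

n = ((1.960 + 0.954) / 0.32)²
n = (9.106)²
n ≈ 82.92
Round up to the next whole number: n = 83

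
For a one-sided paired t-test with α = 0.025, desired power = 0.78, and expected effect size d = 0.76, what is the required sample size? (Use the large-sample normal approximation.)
n = 13 pairs

Sample size formula (paired t-test, normal approximation):
n = ((z_α + z_β) / d)²

z_α = 1.960 (for α = 0.025, one-sided)
z_β = 0.772 (for power = 0.78)
d = 0.76

n = ((1.960 + 0.772) / 0.76)²
n = (3.595)²
n ≈ 12.92
Round up to the next whole number: n = 13 pairs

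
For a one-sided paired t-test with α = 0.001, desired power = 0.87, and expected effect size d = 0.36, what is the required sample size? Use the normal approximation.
n = 138 pairs

Sample size formula (paired t-test, normal approximation):
n = ((z_α + z_β) / d)²

z_α = 3.090 (for α = 0.001, one-sided)
z_β = 1.126 (for power = 0.87)
d = 0.36

n = ((3.090 + 1.126) / 0.36)²
n = (11.711)²
n ≈ 137.15
Round up to the next whole number: n = 138 pairs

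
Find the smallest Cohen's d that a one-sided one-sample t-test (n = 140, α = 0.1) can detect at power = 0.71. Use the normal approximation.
d ≈ 0.16

Minimum detectable effect (one-sample t-test, normal approximation):
d = (z_α + z_β) / √n
d = (1.282 + 0.553) / √140
d = 1.835 / 11.832
d ≈ 0.16

By Cohen's convention (0.2 small / 0.5 medium / 0.8 large): very small effect.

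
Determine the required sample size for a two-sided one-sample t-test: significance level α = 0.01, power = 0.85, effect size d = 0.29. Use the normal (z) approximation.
n = 156

Sample size formula (one-sample t-test, normal approximation):
n = ((z_{α/2} + z_β) / d)²

z_{α/2} = 2.576 (for α = 0.01, two-sided)
z_β = 1.036 (for power = 0.85)
d = 0.29

n = ((2.576 + 1.036) / 0.29)²
n = (12.455)²
n ≈ 155.13
Round up to the next whole number: n = 156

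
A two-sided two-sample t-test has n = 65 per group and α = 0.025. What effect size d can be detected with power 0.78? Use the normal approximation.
d ≈ 0.53

Minimum detectable effect (two-sample t-test, normal approximation):
d = (z_{α/2} + z_β) / √(n/2)
d = (2.241 + 0.772) / √(65/2)
d = 3.014 / 5.701
d ≈ 0.53

By Cohen's convention (0.2 small / 0.5 medium / 0.8 large): medium effect.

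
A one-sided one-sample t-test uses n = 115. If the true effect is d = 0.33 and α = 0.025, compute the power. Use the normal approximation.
Power ≈ 0.94

Power calculation (one-sample t-test, normal approximation):
z_β = d · √n - z_α
z_β = 0.33 · √115 - 1.960
z_β = 0.33 · 10.724 - 1.960
z_β = 1.579

Power = Φ(z_β) = Φ(1.579) ≈ 0.943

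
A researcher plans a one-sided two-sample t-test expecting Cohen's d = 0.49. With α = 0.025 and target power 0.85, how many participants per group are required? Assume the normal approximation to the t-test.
n = 75 per group

Sample size formula (two-sample t-test, normal approximation):
n = 2 · ((z_α + z_β) / d)²

z_α = 1.960 (for α = 0.025, one-sided)
z_β = 1.036 (for power = 0.85)
d = 0.49

n = 2 · ((1.960 + 1.036) / 0.49)²
n = 2 · (6.114)²
n ≈ 74.76
Round up to the next whole number: n = 75 per group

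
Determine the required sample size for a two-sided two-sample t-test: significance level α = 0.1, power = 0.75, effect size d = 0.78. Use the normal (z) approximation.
n = 18 per group

Sample size formula (two-sample t-test, normal approximation):
n = 2 · ((z_{α/2} + z_β) / d)²

z_{α/2} = 1.645 (for α = 0.1, two-sided)
z_β = 0.674 (for power = 0.75)
d = 0.78

n = 2 · ((1.645 + 0.674) / 0.78)²
n = 2 · (2.973)²
n ≈ 17.68
Round up to the next whole number: n = 18 per group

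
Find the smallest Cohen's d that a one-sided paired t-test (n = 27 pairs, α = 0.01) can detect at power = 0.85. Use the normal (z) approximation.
d ≈ 0.65

Minimum detectable effect (paired t-test, normal approximation):
d = (z_α + z_β) / √n
d = (2.326 + 1.036) / √27
d = 3.363 / 5.196
d ≈ 0.65

By Cohen's convention (0.2 small / 0.5 medium / 0.8 large): medium effect.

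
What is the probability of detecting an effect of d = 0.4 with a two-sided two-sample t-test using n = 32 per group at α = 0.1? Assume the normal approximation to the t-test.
Power ≈ 0.48

Power calculation (two-sample t-test, normal approximation):
z_β = d · √(n/2) - z_{α/2}
z_β = 0.4 · √(32/2) - 1.645
z_β = 0.4 · 4.000 - 1.645
z_β = -0.045

Power = Φ(z_β) = Φ(-0.045) ≈ 0.482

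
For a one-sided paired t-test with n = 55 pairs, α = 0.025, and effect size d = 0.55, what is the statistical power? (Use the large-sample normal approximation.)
Power ≈ 0.98

Power calculation (paired t-test, normal approximation):
z_β = d · √n - z_α
z_β = 0.55 · √55 - 1.960
z_β = 0.55 · 7.416 - 1.960
z_β = 2.119

Power = Φ(z_β) = Φ(2.119) ≈ 0.983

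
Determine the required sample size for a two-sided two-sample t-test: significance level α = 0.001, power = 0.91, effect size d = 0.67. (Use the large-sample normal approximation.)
n = 96 per group

Sample size formula (two-sample t-test, normal approximation):
n = 2 · ((z_{α/2} + z_β) / d)²

z_{α/2} = 3.291 (for α = 0.001, two-sided)
z_β = 1.341 (for power = 0.91)
d = 0.67

n = 2 · ((3.291 + 1.341) / 0.67)²
n = 2 · (6.913)²
n ≈ 95.58
Round up to the next whole number: n = 96 per group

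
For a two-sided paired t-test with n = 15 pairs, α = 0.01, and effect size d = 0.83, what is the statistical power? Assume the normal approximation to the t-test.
Power ≈ 0.74

Power calculation (paired t-test, normal approximation):
z_β = d · √n - z_{α/2}
z_β = 0.83 · √15 - 2.576
z_β = 0.83 · 3.873 - 2.576
z_β = 0.639

Power = Φ(z_β) = Φ(0.639) ≈ 0.739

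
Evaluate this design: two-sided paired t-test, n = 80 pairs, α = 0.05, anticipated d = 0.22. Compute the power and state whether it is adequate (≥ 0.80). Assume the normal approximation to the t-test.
Power ≈ 0.50; the study is underpowered (power < 0.80)

Power calculation (paired t-test, normal approximation):
z_β = d · √n - z_{α/2}
z_β = 0.22 · √80 - 1.960
z_β = 0.22 · 8.944 - 1.960
z_β = 0.008

Power = Φ(z_β) = Φ(0.008) ≈ 0.503

Effect size d = 0.22 is small by Cohen's convention (0.2/0.5/0.8).

Threshold: power ≥ 0.80 is conventionally adequate.
Power ≈ 0.50 → the study is underpowered (power < 0.80).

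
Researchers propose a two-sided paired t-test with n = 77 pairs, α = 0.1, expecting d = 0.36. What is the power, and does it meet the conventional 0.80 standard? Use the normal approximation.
Power ≈ 0.94; the study is adequately powered (power ≥ 0.80)

Power calculation (paired t-test, normal approximation):
z_β = d · √n - z_{α/2}
z_β = 0.36 · √77 - 1.645
z_β = 0.36 · 8.775 - 1.645
z_β = 1.514

Power = Φ(z_β) = Φ(1.514) ≈ 0.935

Effect size d = 0.36 is small by Cohen's convention (0.2/0.5/0.8).

Threshold: power ≥ 0.80 is conventionally adequate.
Power ≈ 0.94 → the study is adequately powered (power ≥ 0.80).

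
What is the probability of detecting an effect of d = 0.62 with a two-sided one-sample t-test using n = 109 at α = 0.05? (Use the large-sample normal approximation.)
Power ≈ 1.00

Power calculation (one-sample t-test, normal approximation):
z_β = d · √n - z_{α/2}
z_β = 0.62 · √109 - 1.960
z_β = 0.62 · 10.440 - 1.960
z_β = 4.513

Power = Φ(z_β) = Φ(4.513) ≈ 1.000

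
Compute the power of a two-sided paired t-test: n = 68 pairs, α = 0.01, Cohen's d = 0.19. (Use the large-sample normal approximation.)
Power ≈ 0.16

Power calculation (paired t-test, normal approximation):
z_β = d · √n - z_{α/2}
z_β = 0.19 · √68 - 2.576
z_β = 0.19 · 8.246 - 2.576
z_β = -1.009

Power = Φ(z_β) = Φ(-1.009) ≈ 0.156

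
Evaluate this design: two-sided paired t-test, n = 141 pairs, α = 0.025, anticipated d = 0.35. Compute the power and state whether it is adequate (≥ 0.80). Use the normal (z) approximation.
Power ≈ 0.97; the study is adequately powered (power ≥ 0.80)

Power calculation (paired t-test, normal approximation):
z_β = d · √n - z_{α/2}
z_β = 0.35 · √141 - 2.241
z_β = 0.35 · 11.874 - 2.241
z_β = 1.915

Power = Φ(z_β) = Φ(1.915) ≈ 0.972

Effect size d = 0.35 is small by Cohen's convention (0.2/0.5/0.8).

Threshold: power ≥ 0.80 is conventionally adequate.
Power ≈ 0.97 → the study is adequately powered (power ≥ 0.80).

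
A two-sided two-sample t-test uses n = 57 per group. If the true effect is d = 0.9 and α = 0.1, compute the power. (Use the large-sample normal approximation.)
Power ≈ 1.00

Power calculation (two-sample t-test, normal approximation):
z_β = d · √(n/2) - z_{α/2}
z_β = 0.9 · √(57/2) - 1.645
z_β = 0.9 · 5.339 - 1.645
z_β = 3.160

Power = Φ(z_β) = Φ(3.160) ≈ 0.999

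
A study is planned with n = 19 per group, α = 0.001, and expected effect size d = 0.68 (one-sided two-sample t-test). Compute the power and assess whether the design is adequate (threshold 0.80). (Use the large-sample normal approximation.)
Power ≈ 0.16; the study is underpowered (power < 0.80)

Power calculation (two-sample t-test, normal approximation):
z_β = d · √(n/2) - z_α
z_β = 0.68 · √(19/2) - 3.090
z_β = 0.68 · 3.082 - 3.090
z_β = -0.994

Power = Φ(z_β) = Φ(-0.994) ≈ 0.160

Effect size d = 0.68 is medium by Cohen's convention (0.2/0.5/0.8).

Threshold: power ≥ 0.80 is conventionally adequate.
Power ≈ 0.16 → the study is underpowered (power < 0.80).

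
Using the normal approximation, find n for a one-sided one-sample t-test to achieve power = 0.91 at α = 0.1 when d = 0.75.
n = 13

Sample size formula (one-sample t-test, normal approximation):
n = ((z_α + z_β) / d)²

z_α = 1.282 (for α = 0.1, one-sided)
z_β = 1.341 (for power = 0.91)
d = 0.75

n = ((1.282 + 1.341) / 0.75)²
n = (3.497)²
n ≈ 12.23
Round up to the next whole number: n = 13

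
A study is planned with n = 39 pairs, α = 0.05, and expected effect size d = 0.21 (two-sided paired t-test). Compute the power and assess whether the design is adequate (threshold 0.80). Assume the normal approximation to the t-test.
Power ≈ 0.26; the study is underpowered (power < 0.80)

Power calculation (paired t-test, normal approximation):
z_β = d · √n - z_{α/2}
z_β = 0.21 · √39 - 1.960
z_β = 0.21 · 6.245 - 1.960
z_β = -0.649

Power = Φ(z_β) = Φ(-0.649) ≈ 0.258

Effect size d = 0.21 is small by Cohen's convention (0.2/0.5/0.8).

Threshold: power ≥ 0.80 is conventionally adequate.
Power ≈ 0.26 → the study is underpowered (power < 0.80).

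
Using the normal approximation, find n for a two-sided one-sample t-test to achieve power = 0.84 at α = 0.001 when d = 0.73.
n = 35

Sample size formula (one-sample t-test, normal approximation):
n = ((z_{α/2} + z_β) / d)²

z_{α/2} = 3.291 (for α = 0.001, two-sided)
z_β = 0.994 (for power = 0.84)
d = 0.73

n = ((3.291 + 0.994) / 0.73)²
n = (5.870)²
n ≈ 34.46
Round up to the next whole number: n = 35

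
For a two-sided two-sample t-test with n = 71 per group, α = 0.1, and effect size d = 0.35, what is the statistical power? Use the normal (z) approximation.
Power ≈ 0.67

Power calculation (two-sample t-test, normal approximation):
z_β = d · √(n/2) - z_{α/2}
z_β = 0.35 · √(71/2) - 1.645
z_β = 0.35 · 5.958 - 1.645
z_β = 0.441

Power = Φ(z_β) = Φ(0.441) ≈ 0.670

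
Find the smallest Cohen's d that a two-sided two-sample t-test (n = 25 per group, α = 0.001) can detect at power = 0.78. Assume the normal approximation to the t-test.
d ≈ 1.15

Minimum detectable effect (two-sample t-test, normal approximation):
d = (z_{α/2} + z_β) / √(n/2)
d = (3.291 + 0.772) / √(25/2)
d = 4.063 / 3.536
d ≈ 1.15

By Cohen's convention (0.2 small / 0.5 medium / 0.8 large): large effect.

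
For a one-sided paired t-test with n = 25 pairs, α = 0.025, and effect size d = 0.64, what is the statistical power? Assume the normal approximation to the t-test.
Power ≈ 0.89

Power calculation (paired t-test, normal approximation):
z_β = d · √n - z_α
z_β = 0.64 · √25 - 1.960
z_β = 0.64 · 5.000 - 1.960
z_β = 1.240

Power = Φ(z_β) = Φ(1.240) ≈ 0.893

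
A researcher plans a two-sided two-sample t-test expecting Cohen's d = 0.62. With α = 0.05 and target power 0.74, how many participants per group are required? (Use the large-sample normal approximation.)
n = 36 per group

Sample size formula (two-sample t-test, normal approximation):
n = 2 · ((z_{α/2} + z_β) / d)²

z_{α/2} = 1.960 (for α = 0.05, two-sided)
z_β = 0.643 (for power = 0.74)
d = 0.62

n = 2 · ((1.960 + 0.643) / 0.62)²
n = 2 · (4.198)²
n ≈ 35.25
Round up to the next whole number: n = 36 per group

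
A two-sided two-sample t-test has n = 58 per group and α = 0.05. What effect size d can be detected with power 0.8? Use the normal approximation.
d ≈ 0.52

Minimum detectable effect (two-sample t-test, normal approximation):
d = (z_{α/2} + z_β) / √(n/2)
d = (1.960 + 0.842) / √(58/2)
d = 2.802 / 5.385
d ≈ 0.52

By Cohen's convention (0.2 small / 0.5 medium / 0.8 large): medium effect.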